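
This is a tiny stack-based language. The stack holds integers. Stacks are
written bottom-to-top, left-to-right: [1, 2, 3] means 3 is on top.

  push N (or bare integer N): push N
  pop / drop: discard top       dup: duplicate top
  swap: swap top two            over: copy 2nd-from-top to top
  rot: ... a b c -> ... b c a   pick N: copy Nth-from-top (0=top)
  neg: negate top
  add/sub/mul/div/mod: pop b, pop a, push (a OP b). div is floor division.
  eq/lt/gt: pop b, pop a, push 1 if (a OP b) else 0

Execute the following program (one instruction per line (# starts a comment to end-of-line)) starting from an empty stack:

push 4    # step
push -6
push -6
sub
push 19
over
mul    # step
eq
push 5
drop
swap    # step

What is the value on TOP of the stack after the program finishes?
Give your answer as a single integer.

After 'push 4': [4]
After 'push -6': [4, -6]
After 'push -6': [4, -6, -6]
After 'sub': [4, 0]
After 'push 19': [4, 0, 19]
After 'over': [4, 0, 19, 0]
After 'mul': [4, 0, 0]
After 'eq': [4, 1]
After 'push 5': [4, 1, 5]
After 'drop': [4, 1]
After 'swap': [1, 4]

Answer: 4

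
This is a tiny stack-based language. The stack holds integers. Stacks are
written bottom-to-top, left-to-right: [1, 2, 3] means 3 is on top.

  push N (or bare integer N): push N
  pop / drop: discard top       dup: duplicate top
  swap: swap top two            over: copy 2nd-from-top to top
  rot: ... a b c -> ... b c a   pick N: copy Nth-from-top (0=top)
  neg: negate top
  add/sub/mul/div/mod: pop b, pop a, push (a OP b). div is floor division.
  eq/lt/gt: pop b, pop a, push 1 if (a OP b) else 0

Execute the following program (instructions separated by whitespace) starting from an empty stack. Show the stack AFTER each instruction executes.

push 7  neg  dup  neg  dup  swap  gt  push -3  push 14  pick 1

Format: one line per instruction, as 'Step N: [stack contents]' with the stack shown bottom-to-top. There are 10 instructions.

Step 1: [7]
Step 2: [-7]
Step 3: [-7, -7]
Step 4: [-7, 7]
Step 5: [-7, 7, 7]
Step 6: [-7, 7, 7]
Step 7: [-7, 0]
Step 8: [-7, 0, -3]
Step 9: [-7, 0, -3, 14]
Step 10: [-7, 0, -3, 14, -3]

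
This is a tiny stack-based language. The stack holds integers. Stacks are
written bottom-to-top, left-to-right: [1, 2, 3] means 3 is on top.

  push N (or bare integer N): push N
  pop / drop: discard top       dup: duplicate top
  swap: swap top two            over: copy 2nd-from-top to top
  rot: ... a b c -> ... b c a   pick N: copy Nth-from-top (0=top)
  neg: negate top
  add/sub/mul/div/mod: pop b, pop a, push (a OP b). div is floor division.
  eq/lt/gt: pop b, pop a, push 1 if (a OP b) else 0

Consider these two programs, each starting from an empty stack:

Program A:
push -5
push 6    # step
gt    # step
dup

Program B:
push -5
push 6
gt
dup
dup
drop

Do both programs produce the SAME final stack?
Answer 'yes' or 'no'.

Program A trace:
  After 'push -5': [-5]
  After 'push 6': [-5, 6]
  After 'gt': [0]
  After 'dup': [0, 0]
Program A final stack: [0, 0]

Program B trace:
  After 'push -5': [-5]
  After 'push 6': [-5, 6]
  After 'gt': [0]
  After 'dup': [0, 0]
  After 'dup': [0, 0, 0]
  After 'drop': [0, 0]
Program B final stack: [0, 0]
Same: yes

Answer: yes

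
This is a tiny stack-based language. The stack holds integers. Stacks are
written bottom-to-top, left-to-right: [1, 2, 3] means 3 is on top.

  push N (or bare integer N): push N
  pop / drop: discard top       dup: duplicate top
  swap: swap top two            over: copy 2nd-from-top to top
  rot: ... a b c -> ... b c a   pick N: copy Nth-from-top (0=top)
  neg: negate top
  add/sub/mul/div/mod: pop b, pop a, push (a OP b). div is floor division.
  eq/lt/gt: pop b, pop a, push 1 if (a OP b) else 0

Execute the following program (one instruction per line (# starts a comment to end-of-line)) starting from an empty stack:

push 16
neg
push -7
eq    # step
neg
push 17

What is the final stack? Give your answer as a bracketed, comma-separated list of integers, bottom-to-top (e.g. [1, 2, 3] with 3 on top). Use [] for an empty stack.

Answer: [0, 17]

Derivation:
After 'push 16': [16]
After 'neg': [-16]
After 'push -7': [-16, -7]
After 'eq': [0]
After 'neg': [0]
After 'push 17': [0, 17]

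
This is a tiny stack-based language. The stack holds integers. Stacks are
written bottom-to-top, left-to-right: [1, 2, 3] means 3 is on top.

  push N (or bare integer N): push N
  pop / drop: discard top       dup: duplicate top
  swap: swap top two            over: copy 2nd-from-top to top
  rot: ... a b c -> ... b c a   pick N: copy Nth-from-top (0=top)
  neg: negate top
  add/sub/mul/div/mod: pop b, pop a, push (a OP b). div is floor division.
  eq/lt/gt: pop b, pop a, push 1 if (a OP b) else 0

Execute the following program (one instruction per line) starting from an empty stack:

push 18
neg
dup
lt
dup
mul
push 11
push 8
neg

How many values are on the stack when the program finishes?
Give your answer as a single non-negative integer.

After 'push 18': stack = [18] (depth 1)
After 'neg': stack = [-18] (depth 1)
After 'dup': stack = [-18, -18] (depth 2)
After 'lt': stack = [0] (depth 1)
After 'dup': stack = [0, 0] (depth 2)
After 'mul': stack = [0] (depth 1)
After 'push 11': stack = [0, 11] (depth 2)
After 'push 8': stack = [0, 11, 8] (depth 3)
After 'neg': stack = [0, 11, -8] (depth 3)

Answer: 3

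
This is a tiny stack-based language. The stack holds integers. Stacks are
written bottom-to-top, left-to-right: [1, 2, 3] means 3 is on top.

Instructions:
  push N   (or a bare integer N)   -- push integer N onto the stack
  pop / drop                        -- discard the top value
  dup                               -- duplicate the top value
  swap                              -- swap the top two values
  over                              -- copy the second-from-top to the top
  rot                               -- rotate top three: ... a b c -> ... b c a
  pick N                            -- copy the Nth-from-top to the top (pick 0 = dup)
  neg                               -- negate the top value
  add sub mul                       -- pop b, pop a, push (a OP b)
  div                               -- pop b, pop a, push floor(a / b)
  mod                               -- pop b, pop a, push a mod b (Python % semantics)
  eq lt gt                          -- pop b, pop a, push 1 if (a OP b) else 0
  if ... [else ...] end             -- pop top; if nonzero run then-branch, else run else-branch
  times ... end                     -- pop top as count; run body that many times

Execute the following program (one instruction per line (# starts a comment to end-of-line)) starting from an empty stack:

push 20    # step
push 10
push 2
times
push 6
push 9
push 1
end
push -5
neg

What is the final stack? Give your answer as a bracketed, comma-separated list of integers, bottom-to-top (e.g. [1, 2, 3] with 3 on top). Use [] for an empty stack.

After 'push 20': [20]
After 'push 10': [20, 10]
After 'push 2': [20, 10, 2]
After 'times': [20, 10]
After 'push 6': [20, 10, 6]
After 'push 9': [20, 10, 6, 9]
After 'push 1': [20, 10, 6, 9, 1]
After 'push 6': [20, 10, 6, 9, 1, 6]
After 'push 9': [20, 10, 6, 9, 1, 6, 9]
After 'push 1': [20, 10, 6, 9, 1, 6, 9, 1]
After 'push -5': [20, 10, 6, 9, 1, 6, 9, 1, -5]
After 'neg': [20, 10, 6, 9, 1, 6, 9, 1, 5]

Answer: [20, 10, 6, 9, 1, 6, 9, 1, 5]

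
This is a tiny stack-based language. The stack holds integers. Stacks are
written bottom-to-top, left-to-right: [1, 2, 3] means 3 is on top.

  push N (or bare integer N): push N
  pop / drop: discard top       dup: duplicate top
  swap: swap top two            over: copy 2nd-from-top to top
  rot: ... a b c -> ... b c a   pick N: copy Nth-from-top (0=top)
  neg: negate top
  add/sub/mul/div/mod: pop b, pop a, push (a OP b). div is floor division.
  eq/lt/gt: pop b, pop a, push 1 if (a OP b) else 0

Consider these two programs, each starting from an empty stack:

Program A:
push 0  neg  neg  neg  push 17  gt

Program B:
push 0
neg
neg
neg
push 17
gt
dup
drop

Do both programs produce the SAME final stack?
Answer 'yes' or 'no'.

Answer: yes

Derivation:
Program A trace:
  After 'push 0': [0]
  After 'neg': [0]
  After 'neg': [0]
  After 'neg': [0]
  After 'push 17': [0, 17]
  After 'gt': [0]
Program A final stack: [0]

Program B trace:
  After 'push 0': [0]
  After 'neg': [0]
  After 'neg': [0]
  After 'neg': [0]
  After 'push 17': [0, 17]
  After 'gt': [0]
  After 'dup': [0, 0]
  After 'drop': [0]
Program B final stack: [0]
Same: yes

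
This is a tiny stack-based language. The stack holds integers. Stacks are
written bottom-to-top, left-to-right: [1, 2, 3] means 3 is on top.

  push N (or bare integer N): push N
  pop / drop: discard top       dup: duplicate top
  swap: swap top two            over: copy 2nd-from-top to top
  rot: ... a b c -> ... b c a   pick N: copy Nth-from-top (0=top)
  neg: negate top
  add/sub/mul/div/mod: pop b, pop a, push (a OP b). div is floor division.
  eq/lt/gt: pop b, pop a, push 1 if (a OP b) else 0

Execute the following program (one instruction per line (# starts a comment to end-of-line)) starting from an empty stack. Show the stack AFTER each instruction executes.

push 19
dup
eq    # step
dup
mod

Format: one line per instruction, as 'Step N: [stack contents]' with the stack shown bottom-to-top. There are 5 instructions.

Step 1: [19]
Step 2: [19, 19]
Step 3: [1]
Step 4: [1, 1]
Step 5: [0]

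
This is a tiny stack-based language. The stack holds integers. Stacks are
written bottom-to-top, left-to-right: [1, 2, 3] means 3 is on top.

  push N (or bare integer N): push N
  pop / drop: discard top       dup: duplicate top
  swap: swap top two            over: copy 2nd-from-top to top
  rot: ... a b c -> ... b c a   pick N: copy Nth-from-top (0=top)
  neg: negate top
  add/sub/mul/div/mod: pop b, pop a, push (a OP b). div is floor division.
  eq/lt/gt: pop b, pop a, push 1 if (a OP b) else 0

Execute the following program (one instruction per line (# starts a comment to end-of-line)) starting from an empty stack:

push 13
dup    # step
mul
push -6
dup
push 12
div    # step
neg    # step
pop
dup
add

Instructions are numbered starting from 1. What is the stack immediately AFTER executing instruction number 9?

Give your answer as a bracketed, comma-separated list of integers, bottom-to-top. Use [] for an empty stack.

Answer: [169, -6]

Derivation:
Step 1 ('push 13'): [13]
Step 2 ('dup'): [13, 13]
Step 3 ('mul'): [169]
Step 4 ('push -6'): [169, -6]
Step 5 ('dup'): [169, -6, -6]
Step 6 ('push 12'): [169, -6, -6, 12]
Step 7 ('div'): [169, -6, -1]
Step 8 ('neg'): [169, -6, 1]
Step 9 ('pop'): [169, -6]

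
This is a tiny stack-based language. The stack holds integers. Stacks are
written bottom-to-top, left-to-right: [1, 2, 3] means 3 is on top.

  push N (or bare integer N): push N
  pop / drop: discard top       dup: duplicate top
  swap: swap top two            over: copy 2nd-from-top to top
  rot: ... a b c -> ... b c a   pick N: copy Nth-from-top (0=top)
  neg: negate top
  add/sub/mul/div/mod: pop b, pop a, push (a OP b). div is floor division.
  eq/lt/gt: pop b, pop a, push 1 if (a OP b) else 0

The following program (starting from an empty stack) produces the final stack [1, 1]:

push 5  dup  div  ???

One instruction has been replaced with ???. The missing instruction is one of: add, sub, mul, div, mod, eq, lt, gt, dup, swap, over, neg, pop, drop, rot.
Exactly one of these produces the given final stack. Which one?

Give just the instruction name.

Answer: dup

Derivation:
Stack before ???: [1]
Stack after ???:  [1, 1]
The instruction that transforms [1] -> [1, 1] is: dup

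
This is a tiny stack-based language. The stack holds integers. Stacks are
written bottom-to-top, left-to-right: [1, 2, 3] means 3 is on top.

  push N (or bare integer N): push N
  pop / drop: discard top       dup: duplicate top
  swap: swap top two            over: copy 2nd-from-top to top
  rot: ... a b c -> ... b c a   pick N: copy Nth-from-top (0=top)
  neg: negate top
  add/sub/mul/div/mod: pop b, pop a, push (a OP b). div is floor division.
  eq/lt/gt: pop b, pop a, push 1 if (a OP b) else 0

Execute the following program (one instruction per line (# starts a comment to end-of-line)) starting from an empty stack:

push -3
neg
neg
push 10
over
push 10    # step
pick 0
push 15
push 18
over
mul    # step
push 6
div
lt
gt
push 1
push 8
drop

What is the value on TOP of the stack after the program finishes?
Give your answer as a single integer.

After 'push -3': [-3]
After 'neg': [3]
After 'neg': [-3]
After 'push 10': [-3, 10]
After 'over': [-3, 10, -3]
After 'push 10': [-3, 10, -3, 10]
After 'pick 0': [-3, 10, -3, 10, 10]
After 'push 15': [-3, 10, -3, 10, 10, 15]
After 'push 18': [-3, 10, -3, 10, 10, 15, 18]
After 'over': [-3, 10, -3, 10, 10, 15, 18, 15]
After 'mul': [-3, 10, -3, 10, 10, 15, 270]
After 'push 6': [-3, 10, -3, 10, 10, 15, 270, 6]
After 'div': [-3, 10, -3, 10, 10, 15, 45]
After 'lt': [-3, 10, -3, 10, 10, 1]
After 'gt': [-3, 10, -3, 10, 1]
After 'push 1': [-3, 10, -3, 10, 1, 1]
After 'push 8': [-3, 10, -3, 10, 1, 1, 8]
After 'drop': [-3, 10, -3, 10, 1, 1]

Answer: 1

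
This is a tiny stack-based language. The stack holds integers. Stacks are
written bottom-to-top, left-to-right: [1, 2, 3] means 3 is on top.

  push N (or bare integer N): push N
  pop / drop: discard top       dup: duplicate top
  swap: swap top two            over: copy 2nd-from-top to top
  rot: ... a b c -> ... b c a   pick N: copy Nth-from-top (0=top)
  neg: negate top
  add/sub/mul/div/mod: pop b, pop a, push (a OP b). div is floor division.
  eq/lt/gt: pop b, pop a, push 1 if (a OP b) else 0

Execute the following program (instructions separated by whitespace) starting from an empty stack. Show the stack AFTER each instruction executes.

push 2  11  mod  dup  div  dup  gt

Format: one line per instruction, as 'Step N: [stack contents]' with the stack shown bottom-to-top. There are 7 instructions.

Step 1: [2]
Step 2: [2, 11]
Step 3: [2]
Step 4: [2, 2]
Step 5: [1]
Step 6: [1, 1]
Step 7: [0]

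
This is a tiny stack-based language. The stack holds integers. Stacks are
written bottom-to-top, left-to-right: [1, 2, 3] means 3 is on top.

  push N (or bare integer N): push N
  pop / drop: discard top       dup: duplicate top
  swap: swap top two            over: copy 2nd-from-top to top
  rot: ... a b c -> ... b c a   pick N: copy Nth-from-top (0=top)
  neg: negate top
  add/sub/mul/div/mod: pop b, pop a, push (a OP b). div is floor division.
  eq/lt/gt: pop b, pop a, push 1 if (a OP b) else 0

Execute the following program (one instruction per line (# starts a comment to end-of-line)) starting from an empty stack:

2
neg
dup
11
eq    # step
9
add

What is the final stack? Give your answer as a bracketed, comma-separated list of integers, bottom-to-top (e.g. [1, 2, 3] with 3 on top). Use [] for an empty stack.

Answer: [-2, 9]

Derivation:
After 'push 2': [2]
After 'neg': [-2]
After 'dup': [-2, -2]
After 'push 11': [-2, -2, 11]
After 'eq': [-2, 0]
After 'push 9': [-2, 0, 9]
After 'add': [-2, 9]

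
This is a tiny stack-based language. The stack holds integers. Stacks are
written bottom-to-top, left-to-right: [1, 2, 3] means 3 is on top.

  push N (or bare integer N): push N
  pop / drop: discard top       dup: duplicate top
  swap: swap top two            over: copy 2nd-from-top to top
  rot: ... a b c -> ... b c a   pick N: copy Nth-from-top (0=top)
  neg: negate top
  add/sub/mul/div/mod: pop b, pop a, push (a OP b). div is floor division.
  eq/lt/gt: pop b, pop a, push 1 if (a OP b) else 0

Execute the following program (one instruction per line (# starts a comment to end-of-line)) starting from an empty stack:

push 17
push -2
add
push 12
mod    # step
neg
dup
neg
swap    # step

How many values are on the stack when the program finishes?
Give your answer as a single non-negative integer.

After 'push 17': stack = [17] (depth 1)
After 'push -2': stack = [17, -2] (depth 2)
After 'add': stack = [15] (depth 1)
After 'push 12': stack = [15, 12] (depth 2)
After 'mod': stack = [3] (depth 1)
After 'neg': stack = [-3] (depth 1)
After 'dup': stack = [-3, -3] (depth 2)
After 'neg': stack = [-3, 3] (depth 2)
After 'swap': stack = [3, -3] (depth 2)

Answer: 2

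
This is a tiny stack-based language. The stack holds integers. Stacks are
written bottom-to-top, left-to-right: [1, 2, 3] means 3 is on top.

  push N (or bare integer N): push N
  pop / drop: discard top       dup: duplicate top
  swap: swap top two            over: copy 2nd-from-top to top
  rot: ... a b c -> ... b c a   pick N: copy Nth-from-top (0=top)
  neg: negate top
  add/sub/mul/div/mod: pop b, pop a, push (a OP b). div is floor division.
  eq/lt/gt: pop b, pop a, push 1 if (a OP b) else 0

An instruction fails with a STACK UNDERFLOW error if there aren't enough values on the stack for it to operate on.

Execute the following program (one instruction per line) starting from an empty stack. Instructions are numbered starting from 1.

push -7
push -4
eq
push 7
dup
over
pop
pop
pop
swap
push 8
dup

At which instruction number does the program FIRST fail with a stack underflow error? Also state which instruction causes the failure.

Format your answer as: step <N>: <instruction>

Answer: step 10: swap

Derivation:
Step 1 ('push -7'): stack = [-7], depth = 1
Step 2 ('push -4'): stack = [-7, -4], depth = 2
Step 3 ('eq'): stack = [0], depth = 1
Step 4 ('push 7'): stack = [0, 7], depth = 2
Step 5 ('dup'): stack = [0, 7, 7], depth = 3
Step 6 ('over'): stack = [0, 7, 7, 7], depth = 4
Step 7 ('pop'): stack = [0, 7, 7], depth = 3
Step 8 ('pop'): stack = [0, 7], depth = 2
Step 9 ('pop'): stack = [0], depth = 1
Step 10 ('swap'): needs 2 value(s) but depth is 1 — STACK UNDERFLOW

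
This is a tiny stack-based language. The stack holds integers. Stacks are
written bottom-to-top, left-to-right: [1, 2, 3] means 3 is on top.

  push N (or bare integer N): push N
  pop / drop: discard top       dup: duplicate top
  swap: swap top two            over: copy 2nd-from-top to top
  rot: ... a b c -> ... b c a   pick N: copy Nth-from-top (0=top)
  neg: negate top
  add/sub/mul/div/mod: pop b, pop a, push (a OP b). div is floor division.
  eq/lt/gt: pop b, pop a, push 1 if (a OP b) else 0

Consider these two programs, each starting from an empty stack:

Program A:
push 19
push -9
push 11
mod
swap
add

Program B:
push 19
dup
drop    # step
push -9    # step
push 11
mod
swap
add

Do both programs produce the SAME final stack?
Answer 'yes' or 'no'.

Answer: yes

Derivation:
Program A trace:
  After 'push 19': [19]
  After 'push -9': [19, -9]
  After 'push 11': [19, -9, 11]
  After 'mod': [19, 2]
  After 'swap': [2, 19]
  After 'add': [21]
Program A final stack: [21]

Program B trace:
  After 'push 19': [19]
  After 'dup': [19, 19]
  After 'drop': [19]
  After 'push -9': [19, -9]
  After 'push 11': [19, -9, 11]
  After 'mod': [19, 2]
  After 'swap': [2, 19]
  After 'add': [21]
Program B final stack: [21]
Same: yes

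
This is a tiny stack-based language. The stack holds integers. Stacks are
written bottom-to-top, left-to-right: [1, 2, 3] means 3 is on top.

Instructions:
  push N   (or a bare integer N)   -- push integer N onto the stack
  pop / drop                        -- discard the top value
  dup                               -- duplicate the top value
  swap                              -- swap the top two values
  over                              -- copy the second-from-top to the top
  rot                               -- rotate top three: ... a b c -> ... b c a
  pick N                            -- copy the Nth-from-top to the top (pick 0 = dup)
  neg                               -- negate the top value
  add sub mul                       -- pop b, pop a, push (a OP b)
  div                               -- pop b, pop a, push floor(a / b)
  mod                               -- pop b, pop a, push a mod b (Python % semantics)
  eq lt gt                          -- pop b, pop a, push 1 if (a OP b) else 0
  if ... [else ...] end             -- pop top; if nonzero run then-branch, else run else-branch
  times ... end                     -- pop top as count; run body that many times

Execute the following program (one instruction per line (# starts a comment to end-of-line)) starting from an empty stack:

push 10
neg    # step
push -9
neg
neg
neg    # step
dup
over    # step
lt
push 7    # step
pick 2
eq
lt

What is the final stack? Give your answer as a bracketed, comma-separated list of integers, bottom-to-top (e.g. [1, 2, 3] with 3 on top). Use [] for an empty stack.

After 'push 10': [10]
After 'neg': [-10]
After 'push -9': [-10, -9]
After 'neg': [-10, 9]
After 'neg': [-10, -9]
After 'neg': [-10, 9]
After 'dup': [-10, 9, 9]
After 'over': [-10, 9, 9, 9]
After 'lt': [-10, 9, 0]
After 'push 7': [-10, 9, 0, 7]
After 'pick 2': [-10, 9, 0, 7, 9]
After 'eq': [-10, 9, 0, 0]
After 'lt': [-10, 9, 0]

Answer: [-10, 9, 0]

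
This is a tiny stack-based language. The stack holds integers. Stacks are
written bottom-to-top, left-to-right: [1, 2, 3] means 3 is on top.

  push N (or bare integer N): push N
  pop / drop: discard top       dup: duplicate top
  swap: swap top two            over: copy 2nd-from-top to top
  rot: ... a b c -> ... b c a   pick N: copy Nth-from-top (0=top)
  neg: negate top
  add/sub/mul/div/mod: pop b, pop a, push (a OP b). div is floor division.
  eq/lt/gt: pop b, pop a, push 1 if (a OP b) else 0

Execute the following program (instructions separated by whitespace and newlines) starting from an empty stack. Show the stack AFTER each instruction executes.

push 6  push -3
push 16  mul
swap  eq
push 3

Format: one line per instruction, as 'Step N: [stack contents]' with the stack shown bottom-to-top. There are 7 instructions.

Step 1: [6]
Step 2: [6, -3]
Step 3: [6, -3, 16]
Step 4: [6, -48]
Step 5: [-48, 6]
Step 6: [0]
Step 7: [0, 3]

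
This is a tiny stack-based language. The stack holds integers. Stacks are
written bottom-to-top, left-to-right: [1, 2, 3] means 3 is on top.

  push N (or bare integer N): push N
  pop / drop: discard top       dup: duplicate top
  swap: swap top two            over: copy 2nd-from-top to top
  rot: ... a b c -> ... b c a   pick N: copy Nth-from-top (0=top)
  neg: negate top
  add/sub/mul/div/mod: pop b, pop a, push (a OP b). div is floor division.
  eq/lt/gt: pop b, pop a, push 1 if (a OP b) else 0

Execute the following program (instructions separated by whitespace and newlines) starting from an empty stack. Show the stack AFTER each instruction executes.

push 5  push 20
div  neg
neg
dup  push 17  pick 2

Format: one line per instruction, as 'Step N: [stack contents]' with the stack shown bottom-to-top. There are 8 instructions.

Step 1: [5]
Step 2: [5, 20]
Step 3: [0]
Step 4: [0]
Step 5: [0]
Step 6: [0, 0]
Step 7: [0, 0, 17]
Step 8: [0, 0, 17, 0]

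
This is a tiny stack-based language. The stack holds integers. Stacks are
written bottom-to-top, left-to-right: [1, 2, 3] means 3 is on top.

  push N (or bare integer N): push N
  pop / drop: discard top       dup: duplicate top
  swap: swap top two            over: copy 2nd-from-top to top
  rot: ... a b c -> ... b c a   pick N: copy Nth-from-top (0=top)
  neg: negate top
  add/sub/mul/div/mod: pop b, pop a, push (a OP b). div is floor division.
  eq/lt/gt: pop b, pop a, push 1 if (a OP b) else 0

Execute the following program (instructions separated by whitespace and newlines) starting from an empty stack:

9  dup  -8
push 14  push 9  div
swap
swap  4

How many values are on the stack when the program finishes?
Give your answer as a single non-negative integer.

Answer: 5

Derivation:
After 'push 9': stack = [9] (depth 1)
After 'dup': stack = [9, 9] (depth 2)
After 'push -8': stack = [9, 9, -8] (depth 3)
After 'push 14': stack = [9, 9, -8, 14] (depth 4)
After 'push 9': stack = [9, 9, -8, 14, 9] (depth 5)
After 'div': stack = [9, 9, -8, 1] (depth 4)
After 'swap': stack = [9, 9, 1, -8] (depth 4)
After 'swap': stack = [9, 9, -8, 1] (depth 4)
After 'push 4': stack = [9, 9, -8, 1, 4] (depth 5)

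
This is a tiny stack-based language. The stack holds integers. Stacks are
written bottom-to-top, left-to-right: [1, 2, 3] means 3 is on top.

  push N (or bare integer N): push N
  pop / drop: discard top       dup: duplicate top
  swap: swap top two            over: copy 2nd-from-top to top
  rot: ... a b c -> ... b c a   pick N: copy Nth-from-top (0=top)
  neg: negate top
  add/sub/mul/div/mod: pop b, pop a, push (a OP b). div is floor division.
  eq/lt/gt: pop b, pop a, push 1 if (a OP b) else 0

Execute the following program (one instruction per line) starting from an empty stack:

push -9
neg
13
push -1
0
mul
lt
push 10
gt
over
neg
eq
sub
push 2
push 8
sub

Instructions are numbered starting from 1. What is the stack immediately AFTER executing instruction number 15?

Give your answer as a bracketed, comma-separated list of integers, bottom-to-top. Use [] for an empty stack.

Answer: [9, 2, 8]

Derivation:
Step 1 ('push -9'): [-9]
Step 2 ('neg'): [9]
Step 3 ('13'): [9, 13]
Step 4 ('push -1'): [9, 13, -1]
Step 5 ('0'): [9, 13, -1, 0]
Step 6 ('mul'): [9, 13, 0]
Step 7 ('lt'): [9, 0]
Step 8 ('push 10'): [9, 0, 10]
Step 9 ('gt'): [9, 0]
Step 10 ('over'): [9, 0, 9]
Step 11 ('neg'): [9, 0, -9]
Step 12 ('eq'): [9, 0]
Step 13 ('sub'): [9]
Step 14 ('push 2'): [9, 2]
Step 15 ('push 8'): [9, 2, 8]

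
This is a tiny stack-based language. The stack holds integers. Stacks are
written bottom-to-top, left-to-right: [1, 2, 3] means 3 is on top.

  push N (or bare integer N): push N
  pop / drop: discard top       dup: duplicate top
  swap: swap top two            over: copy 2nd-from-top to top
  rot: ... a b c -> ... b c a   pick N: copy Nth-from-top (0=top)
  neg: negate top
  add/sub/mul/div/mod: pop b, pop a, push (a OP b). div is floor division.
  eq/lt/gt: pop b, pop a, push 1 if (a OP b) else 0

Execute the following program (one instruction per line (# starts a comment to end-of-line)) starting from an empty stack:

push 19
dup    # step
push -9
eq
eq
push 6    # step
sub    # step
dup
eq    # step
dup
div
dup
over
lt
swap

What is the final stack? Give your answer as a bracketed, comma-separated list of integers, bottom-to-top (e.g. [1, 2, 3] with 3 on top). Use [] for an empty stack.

After 'push 19': [19]
After 'dup': [19, 19]
After 'push -9': [19, 19, -9]
After 'eq': [19, 0]
After 'eq': [0]
After 'push 6': [0, 6]
After 'sub': [-6]
After 'dup': [-6, -6]
After 'eq': [1]
After 'dup': [1, 1]
After 'div': [1]
After 'dup': [1, 1]
After 'over': [1, 1, 1]
After 'lt': [1, 0]
After 'swap': [0, 1]

Answer: [0, 1]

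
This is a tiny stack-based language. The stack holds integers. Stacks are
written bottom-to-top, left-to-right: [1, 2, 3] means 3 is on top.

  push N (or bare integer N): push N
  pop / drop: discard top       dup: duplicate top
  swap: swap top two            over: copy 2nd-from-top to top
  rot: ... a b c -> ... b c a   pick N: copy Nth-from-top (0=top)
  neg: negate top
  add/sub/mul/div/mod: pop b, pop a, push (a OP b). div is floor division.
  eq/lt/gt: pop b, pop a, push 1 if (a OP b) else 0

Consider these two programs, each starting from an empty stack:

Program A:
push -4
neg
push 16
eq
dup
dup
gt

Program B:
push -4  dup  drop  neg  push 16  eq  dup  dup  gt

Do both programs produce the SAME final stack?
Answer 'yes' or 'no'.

Program A trace:
  After 'push -4': [-4]
  After 'neg': [4]
  After 'push 16': [4, 16]
  After 'eq': [0]
  After 'dup': [0, 0]
  After 'dup': [0, 0, 0]
  After 'gt': [0, 0]
Program A final stack: [0, 0]

Program B trace:
  After 'push -4': [-4]
  After 'dup': [-4, -4]
  After 'drop': [-4]
  After 'neg': [4]
  After 'push 16': [4, 16]
  After 'eq': [0]
  After 'dup': [0, 0]
  After 'dup': [0, 0, 0]
  After 'gt': [0, 0]
Program B final stack: [0, 0]
Same: yes

Answer: yes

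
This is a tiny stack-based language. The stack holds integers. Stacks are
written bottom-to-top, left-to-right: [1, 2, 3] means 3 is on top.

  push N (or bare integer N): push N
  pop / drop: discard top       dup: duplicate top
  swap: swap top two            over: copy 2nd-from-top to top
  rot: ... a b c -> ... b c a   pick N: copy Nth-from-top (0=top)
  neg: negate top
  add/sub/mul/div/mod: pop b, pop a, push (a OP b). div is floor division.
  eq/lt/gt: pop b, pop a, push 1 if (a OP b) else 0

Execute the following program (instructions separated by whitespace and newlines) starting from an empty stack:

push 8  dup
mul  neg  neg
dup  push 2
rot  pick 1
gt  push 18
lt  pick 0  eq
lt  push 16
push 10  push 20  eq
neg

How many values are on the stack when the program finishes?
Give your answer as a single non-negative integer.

After 'push 8': stack = [8] (depth 1)
After 'dup': stack = [8, 8] (depth 2)
After 'mul': stack = [64] (depth 1)
After 'neg': stack = [-64] (depth 1)
After 'neg': stack = [64] (depth 1)
After 'dup': stack = [64, 64] (depth 2)
After 'push 2': stack = [64, 64, 2] (depth 3)
After 'rot': stack = [64, 2, 64] (depth 3)
After 'pick 1': stack = [64, 2, 64, 2] (depth 4)
After 'gt': stack = [64, 2, 1] (depth 3)
After 'push 18': stack = [64, 2, 1, 18] (depth 4)
After 'lt': stack = [64, 2, 1] (depth 3)
After 'pick 0': stack = [64, 2, 1, 1] (depth 4)
After 'eq': stack = [64, 2, 1] (depth 3)
After 'lt': stack = [64, 0] (depth 2)
After 'push 16': stack = [64, 0, 16] (depth 3)
After 'push 10': stack = [64, 0, 16, 10] (depth 4)
After 'push 20': stack = [64, 0, 16, 10, 20] (depth 5)
After 'eq': stack = [64, 0, 16, 0] (depth 4)
After 'neg': stack = [64, 0, 16, 0] (depth 4)

Answer: 4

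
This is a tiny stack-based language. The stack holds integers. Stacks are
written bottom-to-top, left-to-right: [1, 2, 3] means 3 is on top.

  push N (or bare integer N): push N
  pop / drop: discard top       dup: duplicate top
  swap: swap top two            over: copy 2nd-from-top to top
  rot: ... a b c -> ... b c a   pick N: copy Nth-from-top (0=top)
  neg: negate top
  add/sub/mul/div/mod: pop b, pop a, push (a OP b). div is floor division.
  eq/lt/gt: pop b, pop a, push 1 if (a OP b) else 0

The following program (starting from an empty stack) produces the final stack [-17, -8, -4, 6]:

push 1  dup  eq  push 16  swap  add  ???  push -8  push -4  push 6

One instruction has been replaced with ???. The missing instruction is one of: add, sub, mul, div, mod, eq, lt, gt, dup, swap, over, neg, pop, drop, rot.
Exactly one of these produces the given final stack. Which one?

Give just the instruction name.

Answer: neg

Derivation:
Stack before ???: [17]
Stack after ???:  [-17]
The instruction that transforms [17] -> [-17] is: neg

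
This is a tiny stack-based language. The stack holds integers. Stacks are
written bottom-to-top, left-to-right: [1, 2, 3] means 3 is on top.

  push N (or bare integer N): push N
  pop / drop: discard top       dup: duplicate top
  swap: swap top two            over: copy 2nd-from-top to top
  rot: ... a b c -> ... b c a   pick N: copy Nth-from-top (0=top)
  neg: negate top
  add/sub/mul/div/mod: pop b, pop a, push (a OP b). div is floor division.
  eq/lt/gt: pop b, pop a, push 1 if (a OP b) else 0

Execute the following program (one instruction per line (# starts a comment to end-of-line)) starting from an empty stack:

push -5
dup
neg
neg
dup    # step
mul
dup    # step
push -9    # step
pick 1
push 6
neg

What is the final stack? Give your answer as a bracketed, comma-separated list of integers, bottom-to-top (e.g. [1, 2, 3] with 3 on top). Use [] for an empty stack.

Answer: [-5, 25, 25, -9, 25, -6]

Derivation:
After 'push -5': [-5]
After 'dup': [-5, -5]
After 'neg': [-5, 5]
After 'neg': [-5, -5]
After 'dup': [-5, -5, -5]
After 'mul': [-5, 25]
After 'dup': [-5, 25, 25]
After 'push -9': [-5, 25, 25, -9]
After 'pick 1': [-5, 25, 25, -9, 25]
After 'push 6': [-5, 25, 25, -9, 25, 6]
After 'neg': [-5, 25, 25, -9, 25, -6]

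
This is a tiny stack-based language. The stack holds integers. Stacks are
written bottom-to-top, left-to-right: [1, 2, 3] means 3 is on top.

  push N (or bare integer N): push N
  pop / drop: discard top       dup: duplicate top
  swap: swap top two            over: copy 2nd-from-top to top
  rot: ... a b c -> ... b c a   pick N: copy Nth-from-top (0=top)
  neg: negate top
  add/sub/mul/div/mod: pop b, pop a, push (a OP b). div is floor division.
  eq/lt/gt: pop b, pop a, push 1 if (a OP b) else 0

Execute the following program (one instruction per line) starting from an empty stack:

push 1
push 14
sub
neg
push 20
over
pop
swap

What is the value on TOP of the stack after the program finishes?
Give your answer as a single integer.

After 'push 1': [1]
After 'push 14': [1, 14]
After 'sub': [-13]
After 'neg': [13]
After 'push 20': [13, 20]
After 'over': [13, 20, 13]
After 'pop': [13, 20]
After 'swap': [20, 13]

Answer: 13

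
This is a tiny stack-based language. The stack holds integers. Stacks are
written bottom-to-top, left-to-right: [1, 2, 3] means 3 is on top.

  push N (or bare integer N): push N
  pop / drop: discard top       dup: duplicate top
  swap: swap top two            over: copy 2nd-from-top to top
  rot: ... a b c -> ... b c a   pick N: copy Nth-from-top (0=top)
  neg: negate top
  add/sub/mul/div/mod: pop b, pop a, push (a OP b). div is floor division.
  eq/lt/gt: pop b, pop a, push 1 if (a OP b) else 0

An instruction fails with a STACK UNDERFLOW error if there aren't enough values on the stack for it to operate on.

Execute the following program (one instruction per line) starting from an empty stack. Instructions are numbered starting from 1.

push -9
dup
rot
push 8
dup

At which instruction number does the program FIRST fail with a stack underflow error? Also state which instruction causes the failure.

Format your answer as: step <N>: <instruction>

Step 1 ('push -9'): stack = [-9], depth = 1
Step 2 ('dup'): stack = [-9, -9], depth = 2
Step 3 ('rot'): needs 3 value(s) but depth is 2 — STACK UNDERFLOW

Answer: step 3: rot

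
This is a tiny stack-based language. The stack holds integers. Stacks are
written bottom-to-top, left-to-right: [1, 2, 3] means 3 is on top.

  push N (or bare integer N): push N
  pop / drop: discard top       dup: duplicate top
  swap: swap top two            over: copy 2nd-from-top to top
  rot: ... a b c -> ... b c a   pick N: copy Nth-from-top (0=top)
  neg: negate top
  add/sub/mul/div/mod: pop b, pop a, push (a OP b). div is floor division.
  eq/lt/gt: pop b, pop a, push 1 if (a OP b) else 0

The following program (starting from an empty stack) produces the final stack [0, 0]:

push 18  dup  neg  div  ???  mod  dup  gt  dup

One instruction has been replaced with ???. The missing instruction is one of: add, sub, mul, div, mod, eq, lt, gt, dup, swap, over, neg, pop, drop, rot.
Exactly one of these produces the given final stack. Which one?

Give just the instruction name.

Stack before ???: [-1]
Stack after ???:  [-1, -1]
The instruction that transforms [-1] -> [-1, -1] is: dup

Answer: dup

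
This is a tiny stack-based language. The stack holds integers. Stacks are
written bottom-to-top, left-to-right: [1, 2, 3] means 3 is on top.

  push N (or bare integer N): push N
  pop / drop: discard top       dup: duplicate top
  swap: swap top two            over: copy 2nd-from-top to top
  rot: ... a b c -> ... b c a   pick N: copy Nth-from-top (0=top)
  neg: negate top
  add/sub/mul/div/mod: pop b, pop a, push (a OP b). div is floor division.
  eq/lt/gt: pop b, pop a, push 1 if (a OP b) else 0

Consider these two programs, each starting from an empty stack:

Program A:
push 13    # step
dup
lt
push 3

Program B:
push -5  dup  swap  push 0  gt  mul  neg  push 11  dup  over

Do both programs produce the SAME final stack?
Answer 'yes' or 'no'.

Answer: no

Derivation:
Program A trace:
  After 'push 13': [13]
  After 'dup': [13, 13]
  After 'lt': [0]
  After 'push 3': [0, 3]
Program A final stack: [0, 3]

Program B trace:
  After 'push -5': [-5]
  After 'dup': [-5, -5]
  After 'swap': [-5, -5]
  After 'push 0': [-5, -5, 0]
  After 'gt': [-5, 0]
  After 'mul': [0]
  After 'neg': [0]
  After 'push 11': [0, 11]
  After 'dup': [0, 11, 11]
  After 'over': [0, 11, 11, 11]
Program B final stack: [0, 11, 11, 11]
Same: no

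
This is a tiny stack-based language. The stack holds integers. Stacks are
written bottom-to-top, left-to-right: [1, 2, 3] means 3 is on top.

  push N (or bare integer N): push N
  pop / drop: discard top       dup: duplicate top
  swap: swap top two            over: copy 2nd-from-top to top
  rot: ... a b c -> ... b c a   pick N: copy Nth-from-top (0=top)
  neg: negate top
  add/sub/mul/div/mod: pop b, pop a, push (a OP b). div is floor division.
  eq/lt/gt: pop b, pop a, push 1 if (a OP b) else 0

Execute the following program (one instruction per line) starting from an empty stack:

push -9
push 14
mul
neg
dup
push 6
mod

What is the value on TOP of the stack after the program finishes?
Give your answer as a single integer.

After 'push -9': [-9]
After 'push 14': [-9, 14]
After 'mul': [-126]
After 'neg': [126]
After 'dup': [126, 126]
After 'push 6': [126, 126, 6]
After 'mod': [126, 0]

Answer: 0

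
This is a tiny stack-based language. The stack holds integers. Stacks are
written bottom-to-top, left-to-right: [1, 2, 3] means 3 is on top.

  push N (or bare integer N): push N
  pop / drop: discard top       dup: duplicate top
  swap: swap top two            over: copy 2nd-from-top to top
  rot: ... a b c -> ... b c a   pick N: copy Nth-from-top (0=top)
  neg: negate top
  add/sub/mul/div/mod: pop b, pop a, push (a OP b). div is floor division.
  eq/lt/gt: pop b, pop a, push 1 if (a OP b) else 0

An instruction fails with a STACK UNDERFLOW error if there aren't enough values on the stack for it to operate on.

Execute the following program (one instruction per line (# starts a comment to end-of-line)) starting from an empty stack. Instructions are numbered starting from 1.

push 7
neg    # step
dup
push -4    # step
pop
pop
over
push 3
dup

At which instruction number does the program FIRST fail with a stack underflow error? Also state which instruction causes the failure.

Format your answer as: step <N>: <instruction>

Answer: step 7: over

Derivation:
Step 1 ('push 7'): stack = [7], depth = 1
Step 2 ('neg'): stack = [-7], depth = 1
Step 3 ('dup'): stack = [-7, -7], depth = 2
Step 4 ('push -4'): stack = [-7, -7, -4], depth = 3
Step 5 ('pop'): stack = [-7, -7], depth = 2
Step 6 ('pop'): stack = [-7], depth = 1
Step 7 ('over'): needs 2 value(s) but depth is 1 — STACK UNDERFLOW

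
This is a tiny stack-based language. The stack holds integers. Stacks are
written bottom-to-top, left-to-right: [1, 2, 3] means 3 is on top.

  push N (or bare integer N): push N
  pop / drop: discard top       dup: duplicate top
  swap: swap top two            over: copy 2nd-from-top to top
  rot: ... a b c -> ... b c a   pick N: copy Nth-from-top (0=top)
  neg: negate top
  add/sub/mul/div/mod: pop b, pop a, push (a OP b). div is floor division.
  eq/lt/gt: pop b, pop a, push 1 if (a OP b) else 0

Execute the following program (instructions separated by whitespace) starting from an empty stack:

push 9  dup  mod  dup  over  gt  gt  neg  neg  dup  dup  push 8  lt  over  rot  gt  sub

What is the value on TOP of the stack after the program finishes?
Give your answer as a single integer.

After 'push 9': [9]
After 'dup': [9, 9]
After 'mod': [0]
After 'dup': [0, 0]
After 'over': [0, 0, 0]
After 'gt': [0, 0]
After 'gt': [0]
After 'neg': [0]
After 'neg': [0]
After 'dup': [0, 0]
After 'dup': [0, 0, 0]
After 'push 8': [0, 0, 0, 8]
After 'lt': [0, 0, 1]
After 'over': [0, 0, 1, 0]
After 'rot': [0, 1, 0, 0]
After 'gt': [0, 1, 0]
After 'sub': [0, 1]

Answer: 1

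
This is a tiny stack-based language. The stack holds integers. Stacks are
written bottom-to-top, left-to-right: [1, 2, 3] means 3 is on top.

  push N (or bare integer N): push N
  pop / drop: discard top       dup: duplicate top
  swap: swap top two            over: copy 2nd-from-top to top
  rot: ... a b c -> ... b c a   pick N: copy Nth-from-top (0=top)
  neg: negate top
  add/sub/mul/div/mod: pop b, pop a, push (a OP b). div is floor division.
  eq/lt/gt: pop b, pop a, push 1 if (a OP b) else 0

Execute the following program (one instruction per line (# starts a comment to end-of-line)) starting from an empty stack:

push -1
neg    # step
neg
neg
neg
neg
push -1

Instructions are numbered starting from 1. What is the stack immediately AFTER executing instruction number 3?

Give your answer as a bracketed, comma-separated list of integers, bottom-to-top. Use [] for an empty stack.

Answer: [-1]

Derivation:
Step 1 ('push -1'): [-1]
Step 2 ('neg'): [1]
Step 3 ('neg'): [-1]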